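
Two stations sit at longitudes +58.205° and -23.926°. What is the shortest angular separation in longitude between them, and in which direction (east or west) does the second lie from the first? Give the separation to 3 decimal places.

Raw difference: -23.926 − 58.205 = -82.131°.
Normalise into (−180°, 180°]: -82.131° stays -82.131°.
Negative ⇒ the second point lies to the west; separation 82.131°.

82.131° west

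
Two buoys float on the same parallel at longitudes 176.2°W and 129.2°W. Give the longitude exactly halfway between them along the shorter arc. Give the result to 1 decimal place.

152.7°W

Signed shortest Δλ from -176.2° to -129.2° is +47.0°.
Midpoint longitude = -176.2° + (+47.0°)/2 = -176.2° + 23.5° = -152.7°.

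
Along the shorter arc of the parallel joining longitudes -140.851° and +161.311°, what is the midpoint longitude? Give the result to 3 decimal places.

Signed shortest Δλ from -140.851° to +161.311° is -57.838°.
Midpoint longitude = -140.851° + (-57.838°)/2 = -140.851° − 28.919° = -169.770°.
(The naïve average (-140.851 + +161.311)/2 = 10.23° is on the wrong side of the globe.)

-169.770°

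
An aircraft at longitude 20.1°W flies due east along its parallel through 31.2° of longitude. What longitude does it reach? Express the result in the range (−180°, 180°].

11.1°E

Start at -20.1°; shift +31.2° → +11.1°.
+11.1° already lies in (−180°, 180°].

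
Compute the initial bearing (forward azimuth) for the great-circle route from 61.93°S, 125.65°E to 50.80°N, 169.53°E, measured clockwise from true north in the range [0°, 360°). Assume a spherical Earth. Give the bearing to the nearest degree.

30°

Δλ = 169.53 − 125.65 = 43.88°.
θ = atan2( sin Δλ · cos φ₂ , cos φ₁ · sin φ₂ − sin φ₁ · cos φ₂ · cos Δλ )
  = atan2(0.43809, 0.76663) = 29.746° → normalised to [0°, 360°): 29.746°.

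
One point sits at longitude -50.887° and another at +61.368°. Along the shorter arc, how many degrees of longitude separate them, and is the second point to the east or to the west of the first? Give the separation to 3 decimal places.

Raw difference: 61.368 − -50.887 = 112.255°.
Normalise into (−180°, 180°]: 112.255° stays 112.255°.
Positive ⇒ the second point lies to the east; separation 112.255°.

112.255° east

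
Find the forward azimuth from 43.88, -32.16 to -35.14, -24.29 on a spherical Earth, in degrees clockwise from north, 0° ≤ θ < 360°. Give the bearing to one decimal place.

173.5°

Δλ = -24.29 − -32.16 = 7.87°.
θ = atan2( sin Δλ · cos φ₂ , cos φ₁ · sin φ₂ − sin φ₁ · cos φ₂ · cos Δλ )
  = atan2(0.11197, -0.97635) = 173.458° → normalised to [0°, 360°): 173.458°.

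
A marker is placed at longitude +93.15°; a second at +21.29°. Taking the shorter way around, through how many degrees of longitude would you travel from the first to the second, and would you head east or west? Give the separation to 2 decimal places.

71.86° west

Raw difference: 21.29 − 93.15 = -71.86°.
Normalise into (−180°, 180°]: -71.86° stays -71.86°.
Negative ⇒ the second point lies to the west; separation 71.86°.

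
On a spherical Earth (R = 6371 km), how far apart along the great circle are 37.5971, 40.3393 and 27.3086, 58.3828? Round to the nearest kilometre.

2037 km

Δλ = 58.3828 − 40.3393 = 18.0435°.
Δφ = 27.3086 − 37.5971 = -10.2885°.
a = sin²(Δφ/2) + cos φ₁ · cos φ₂ · sin²(Δλ/2) = 0.025351.
c = 2·atan2(√a, √(1−a)) = 0.31980 rad → d = 6371·c ≈ 2037.44 km.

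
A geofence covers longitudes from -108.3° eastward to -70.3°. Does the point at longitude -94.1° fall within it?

Yes

Band width going east from -108.3° to -70.3°: ((-70.3 − -108.3) mod 360) = 38.0°.
Offset of -94.1° east of the west edge: ((-94.1 − -108.3) mod 360) = 14.2°.
14.2° ≤ 38.0° ⇒ inside.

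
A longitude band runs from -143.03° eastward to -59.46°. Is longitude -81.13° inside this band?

Band width going east from -143.03° to -59.46°: ((-59.46 − -143.03) mod 360) = 83.57°.
Offset of -81.13° east of the west edge: ((-81.13 − -143.03) mod 360) = 61.90°.
61.90° ≤ 83.57° ⇒ inside.

Yes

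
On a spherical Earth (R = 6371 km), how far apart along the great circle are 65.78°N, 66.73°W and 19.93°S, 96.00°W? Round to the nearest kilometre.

Δλ = -96.00 − -66.73 = -29.27°.
Δφ = -19.93 − 65.78 = -85.71°.
a = sin²(Δφ/2) + cos φ₁ · cos φ₂ · sin²(Δλ/2) = 0.487218.
c = 2·atan2(√a, √(1−a)) = 1.54523 rad → d = 6371·c ≈ 9844.66 km.

9845 km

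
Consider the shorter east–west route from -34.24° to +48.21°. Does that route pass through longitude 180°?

No

Signed shortest Δλ = ((48.21 − -34.24 + 180) mod 360) − 180 = 82.45°.
Going east by 82.45° from -34.24° reaches +48.21° without touching 180°.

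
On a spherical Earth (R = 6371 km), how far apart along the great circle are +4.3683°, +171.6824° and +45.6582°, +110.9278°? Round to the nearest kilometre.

Δλ = 110.9278 − 171.6824 = -60.7546°.
Δφ = 45.6582 − 4.3683 = 41.2899°.
a = sin²(Δφ/2) + cos φ₁ · cos φ₂ · sin²(Δλ/2) = 0.302526.
c = 2·atan2(√a, √(1−a)) = 1.16478 rad → d = 6371·c ≈ 7420.84 km.

7421 km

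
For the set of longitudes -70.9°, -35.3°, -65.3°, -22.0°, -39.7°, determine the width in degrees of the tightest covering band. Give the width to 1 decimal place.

48.9°

Sort the longitudes: -70.9°, -65.3°, -39.7°, -35.3°, -22.0°.
Eastward gaps between consecutive values (wrapping around): 5.6°, 25.6°, 4.4°, 13.3°, 311.1°.
Largest gap = 311.1° ⇒ minimal covering band is its complement: 360° − 311.1° = 48.9°.
Band runs from -70.9° eastward to -22.0°.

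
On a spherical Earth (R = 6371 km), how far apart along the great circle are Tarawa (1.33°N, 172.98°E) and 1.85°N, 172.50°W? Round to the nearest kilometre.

Δλ = -172.50 − 172.98 = -345.48°; wrapped into (−180°, 180°]: 14.52°.
Δφ = 1.85 − 1.33 = 0.52°.
a = sin²(Δφ/2) + cos φ₁ · cos φ₂ · sin²(Δλ/2) = 0.015978.
c = 2·atan2(√a, √(1−a)) = 0.25349 rad → d = 6371·c ≈ 1614.96 km.

1615 km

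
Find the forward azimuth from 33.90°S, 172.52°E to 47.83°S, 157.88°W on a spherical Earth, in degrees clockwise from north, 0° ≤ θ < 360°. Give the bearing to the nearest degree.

131°

Δλ = -157.88 − 172.52 = -330.40°; wrapped into (−180°, 180°]: 29.60°.
θ = atan2( sin Δλ · cos φ₂ , cos φ₁ · sin φ₂ − sin φ₁ · cos φ₂ · cos Δλ )
  = atan2(0.33160, -0.28960) = 131.132° → normalised to [0°, 360°): 131.132°.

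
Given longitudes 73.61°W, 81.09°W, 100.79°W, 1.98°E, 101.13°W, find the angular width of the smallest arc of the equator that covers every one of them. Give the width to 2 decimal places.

103.11°

Sort the longitudes: -101.13°, -100.79°, -81.09°, -73.61°, +1.98°.
Eastward gaps between consecutive values (wrapping around): 0.34°, 19.70°, 7.48°, 75.59°, 256.89°.
Largest gap = 256.89° ⇒ minimal covering band is its complement: 360° − 256.89° = 103.11°.
Band runs from -101.13° eastward to +1.98°.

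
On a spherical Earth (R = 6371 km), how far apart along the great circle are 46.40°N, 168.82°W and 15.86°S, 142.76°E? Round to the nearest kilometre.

Δλ = 142.76 − -168.82 = 311.58°; wrapped into (−180°, 180°]: -48.42°.
Δφ = -15.86 − 46.40 = -62.26°.
a = sin²(Δφ/2) + cos φ₁ · cos φ₂ · sin²(Δλ/2) = 0.378827.
c = 2·atan2(√a, √(1−a)) = 1.32601 rad → d = 6371·c ≈ 8448.03 km.

8448 km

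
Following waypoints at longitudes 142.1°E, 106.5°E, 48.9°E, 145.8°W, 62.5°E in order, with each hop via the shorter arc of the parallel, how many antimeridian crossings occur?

2

Leg 1: +142.1° → +106.5°, shortest Δλ = -35.6° (west) — does not cross 180°.
Leg 2: +106.5° → +48.9°, shortest Δλ = -57.6° (west) — does not cross 180°.
Leg 3: +48.9° → -145.8°, shortest Δλ = 165.3° (east) — crosses 180°.
Leg 4: -145.8° → +62.5°, shortest Δλ = -151.7° (west) — crosses 180°.
Total crossings: 2.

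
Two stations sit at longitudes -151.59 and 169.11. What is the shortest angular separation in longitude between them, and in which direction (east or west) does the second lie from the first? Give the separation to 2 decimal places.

39.30° west

Raw difference: 169.11 − -151.59 = 320.7°.
Normalise into (−180°, 180°]: 320.7° − 360° = -39.3°.
Negative ⇒ the second point lies to the west; separation 39.30°.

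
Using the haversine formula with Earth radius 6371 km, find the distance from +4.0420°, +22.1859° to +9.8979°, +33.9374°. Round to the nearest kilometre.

Δλ = 33.9374 − 22.1859 = 11.7515°.
Δφ = 9.8979 − 4.0420 = 5.8559°.
a = sin²(Δφ/2) + cos φ₁ · cos φ₂ · sin²(Δλ/2) = 0.012907.
c = 2·atan2(√a, √(1−a)) = 0.22771 rad → d = 6371·c ≈ 1450.76 km.

1451 km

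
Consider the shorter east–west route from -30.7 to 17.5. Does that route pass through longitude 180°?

No

Signed shortest Δλ = ((17.5 − -30.7 + 180) mod 360) − 180 = 48.2°.
Going east by 48.2° from -30.7° reaches +17.5° without touching 180°.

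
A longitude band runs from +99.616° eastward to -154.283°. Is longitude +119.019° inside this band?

Yes

Band width going east from +99.616° to -154.283°: ((-154.283 − 99.616) mod 360) = 106.101°.
Offset of +119.019° east of the west edge: ((119.019 − 99.616) mod 360) = 19.403°.
19.403° ≤ 106.101° ⇒ inside.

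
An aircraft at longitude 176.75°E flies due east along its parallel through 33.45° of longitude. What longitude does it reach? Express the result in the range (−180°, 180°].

149.80°W

Start at +176.75°; shift +33.45° → +210.20°.
+210.20° lies outside (−180°, 180°]; subtract 360° → -149.80°.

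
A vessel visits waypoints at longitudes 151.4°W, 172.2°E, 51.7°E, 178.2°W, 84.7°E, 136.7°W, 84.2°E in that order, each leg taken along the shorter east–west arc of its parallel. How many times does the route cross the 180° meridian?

5

Leg 1: -151.4° → +172.2°, shortest Δλ = -36.4° (west) — crosses 180°.
Leg 2: +172.2° → +51.7°, shortest Δλ = -120.5° (west) — does not cross 180°.
Leg 3: +51.7° → -178.2°, shortest Δλ = 130.1° (east) — crosses 180°.
Leg 4: -178.2° → +84.7°, shortest Δλ = -97.1° (west) — crosses 180°.
Leg 5: +84.7° → -136.7°, shortest Δλ = 138.6° (east) — crosses 180°.
Leg 6: -136.7° → +84.2°, shortest Δλ = -139.1° (west) — crosses 180°.
Total crossings: 5.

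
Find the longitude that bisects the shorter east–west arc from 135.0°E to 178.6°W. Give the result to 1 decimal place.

158.2°E

Signed shortest Δλ from +135.0° to -178.6° is +46.4°.
Midpoint longitude = +135.0° + (+46.4°)/2 = +135.0° + 23.2° = +158.2°.
(The naïve average (+135.0 + -178.6)/2 = -21.8° is on the wrong side of the globe.)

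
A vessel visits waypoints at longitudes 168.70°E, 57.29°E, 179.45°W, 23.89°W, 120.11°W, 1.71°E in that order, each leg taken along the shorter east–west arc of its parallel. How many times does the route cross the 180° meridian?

1

Leg 1: +168.70° → +57.29°, shortest Δλ = -111.41° (west) — does not cross 180°.
Leg 2: +57.29° → -179.45°, shortest Δλ = 123.26° (east) — crosses 180°.
Leg 3: -179.45° → -23.89°, shortest Δλ = 155.56° (east) — does not cross 180°.
Leg 4: -23.89° → -120.11°, shortest Δλ = -96.22° (west) — does not cross 180°.
Leg 5: -120.11° → +1.71°, shortest Δλ = 121.82° (east) — does not cross 180°.
Total crossings: 1.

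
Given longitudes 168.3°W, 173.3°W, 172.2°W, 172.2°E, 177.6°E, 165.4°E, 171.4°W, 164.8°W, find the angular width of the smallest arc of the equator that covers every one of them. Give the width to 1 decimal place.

29.8°

Sort the longitudes: -173.3°, -172.2°, -171.4°, -168.3°, -164.8°, +165.4°, +172.2°, +177.6°.
Eastward gaps between consecutive values (wrapping around): 1.1°, 0.8°, 3.1°, 3.5°, 330.2°, 6.8°, 5.4°, 9.1°.
Largest gap = 330.2° ⇒ minimal covering band is its complement: 360° − 330.2° = 29.8°.
Band runs from +165.4° eastward to -164.8°, crossing the antimeridian.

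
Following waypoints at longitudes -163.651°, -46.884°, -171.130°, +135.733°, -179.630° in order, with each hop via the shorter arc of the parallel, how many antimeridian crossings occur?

2

Leg 1: -163.651° → -46.884°, shortest Δλ = 116.767° (east) — does not cross 180°.
Leg 2: -46.884° → -171.130°, shortest Δλ = -124.246° (west) — does not cross 180°.
Leg 3: -171.130° → +135.733°, shortest Δλ = -53.137° (west) — crosses 180°.
Leg 4: +135.733° → -179.630°, shortest Δλ = 44.637° (east) — crosses 180°.
Total crossings: 2.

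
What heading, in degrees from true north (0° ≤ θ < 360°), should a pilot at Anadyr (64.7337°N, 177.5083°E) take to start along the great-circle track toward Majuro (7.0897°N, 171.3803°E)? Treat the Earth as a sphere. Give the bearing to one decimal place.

187.2°

Δλ = 171.3803 − 177.5083 = -6.1280°.
θ = atan2( sin Δλ · cos φ₂ , cos φ₁ · sin φ₂ − sin φ₁ · cos φ₂ · cos Δλ )
  = atan2(-0.10593, -0.83961) = -172.809° → normalised to [0°, 360°): 187.191°.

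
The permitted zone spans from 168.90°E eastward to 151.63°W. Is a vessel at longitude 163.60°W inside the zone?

Band width going east from +168.90° to -151.63°: ((-151.63 − 168.90) mod 360) = 39.47°.
Offset of -163.60° east of the west edge: ((-163.60 − 168.90) mod 360) = 27.50°.
27.50° ≤ 39.47° ⇒ inside.

Yes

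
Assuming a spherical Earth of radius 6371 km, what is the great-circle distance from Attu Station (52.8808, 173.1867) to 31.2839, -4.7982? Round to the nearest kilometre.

Δλ = -4.7982 − 173.1867 = -177.9849°.
Δφ = 31.2839 − 52.8808 = -21.5969°.
a = sin²(Δφ/2) + cos φ₁ · cos φ₂ · sin²(Δλ/2) = 0.550675.
c = 2·atan2(√a, √(1−a)) = 1.67232 rad → d = 6371·c ≈ 10654.36 km.

10654 km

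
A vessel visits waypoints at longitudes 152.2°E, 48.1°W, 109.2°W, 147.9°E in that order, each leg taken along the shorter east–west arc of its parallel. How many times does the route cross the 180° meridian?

Leg 1: +152.2° → -48.1°, shortest Δλ = 159.7° (east) — crosses 180°.
Leg 2: -48.1° → -109.2°, shortest Δλ = -61.1° (west) — does not cross 180°.
Leg 3: -109.2° → +147.9°, shortest Δλ = -102.9° (west) — crosses 180°.
Total crossings: 2.

2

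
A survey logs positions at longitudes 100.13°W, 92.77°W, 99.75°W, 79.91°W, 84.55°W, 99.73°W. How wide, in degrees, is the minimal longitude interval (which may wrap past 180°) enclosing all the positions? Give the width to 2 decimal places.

Sort the longitudes: -100.13°, -99.75°, -99.73°, -92.77°, -84.55°, -79.91°.
Eastward gaps between consecutive values (wrapping around): 0.38°, 0.02°, 6.96°, 8.22°, 4.64°, 339.78°.
Largest gap = 339.78° ⇒ minimal covering band is its complement: 360° − 339.78° = 20.22°.
Band runs from -100.13° eastward to -79.91°.

20.22°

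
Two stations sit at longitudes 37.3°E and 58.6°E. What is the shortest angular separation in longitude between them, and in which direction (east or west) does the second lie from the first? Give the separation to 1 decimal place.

Raw difference: 58.6 − 37.3 = 21.3°.
Normalise into (−180°, 180°]: 21.3° stays 21.3°.
Positive ⇒ the second point lies to the east; separation 21.3°.

21.3° east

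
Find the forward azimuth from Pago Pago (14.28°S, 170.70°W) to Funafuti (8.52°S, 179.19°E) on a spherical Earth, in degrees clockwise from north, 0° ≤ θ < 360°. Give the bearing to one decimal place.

Δλ = 179.19 − -170.70 = 349.89°; wrapped into (−180°, 180°]: -10.11°.
θ = atan2( sin Δλ · cos φ₂ , cos φ₁ · sin φ₂ − sin φ₁ · cos φ₂ · cos Δλ )
  = atan2(-0.17360, 0.09657) = -60.913° → normalised to [0°, 360°): 299.087°.

299.1°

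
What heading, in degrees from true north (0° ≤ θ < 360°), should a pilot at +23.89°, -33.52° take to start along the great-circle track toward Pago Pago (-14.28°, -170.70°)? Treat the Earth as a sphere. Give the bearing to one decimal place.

Δλ = -170.70 − -33.52 = -137.18°.
θ = atan2( sin Δλ · cos φ₂ , cos φ₁ · sin φ₂ − sin φ₁ · cos φ₂ · cos Δλ )
  = atan2(-0.65870, 0.06235) = -84.593° → normalised to [0°, 360°): 275.407°.

275.4°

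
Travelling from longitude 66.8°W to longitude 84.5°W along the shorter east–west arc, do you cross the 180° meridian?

Signed shortest Δλ = ((-84.5 − -66.8 + 180) mod 360) − 180 = -17.7°.
Going west by 17.7° from -66.8° reaches -84.5° without touching 180°.

No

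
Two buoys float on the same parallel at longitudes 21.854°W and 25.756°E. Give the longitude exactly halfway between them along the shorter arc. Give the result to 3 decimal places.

1.951°E

Signed shortest Δλ from -21.854° to +25.756° is +47.610°.
Midpoint longitude = -21.854° + (+47.610°)/2 = -21.854° + 23.805° = +1.951°.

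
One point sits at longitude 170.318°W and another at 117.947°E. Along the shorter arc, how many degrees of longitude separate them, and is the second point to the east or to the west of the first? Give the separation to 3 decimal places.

71.735° west

Raw difference: 117.947 − -170.318 = 288.265°.
Normalise into (−180°, 180°]: 288.265° − 360° = -71.735°.
Negative ⇒ the second point lies to the west; separation 71.735°.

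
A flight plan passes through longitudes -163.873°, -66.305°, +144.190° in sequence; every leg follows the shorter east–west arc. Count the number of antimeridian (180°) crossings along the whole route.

1

Leg 1: -163.873° → -66.305°, shortest Δλ = 97.568° (east) — does not cross 180°.
Leg 2: -66.305° → +144.190°, shortest Δλ = -149.505° (west) — crosses 180°.
Total crossings: 1.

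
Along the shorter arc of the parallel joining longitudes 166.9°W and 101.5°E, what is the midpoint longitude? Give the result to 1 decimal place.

147.3°E

Signed shortest Δλ from -166.9° to +101.5° is -91.6°.
Midpoint longitude = -166.9° + (-91.6°)/2 = -166.9° − 45.8° = -212.7°.
Normalise into (−180°, 180°]: +147.3°.
(The naïve average (-166.9 + +101.5)/2 = -32.7° is on the wrong side of the globe.)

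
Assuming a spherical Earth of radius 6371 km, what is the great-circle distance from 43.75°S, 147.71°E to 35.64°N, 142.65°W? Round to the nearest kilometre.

11282 km

Δλ = -142.65 − 147.71 = -290.36°; wrapped into (−180°, 180°]: 69.64°.
Δφ = 35.64 − -43.75 = 79.39°.
a = sin²(Δφ/2) + cos φ₁ · cos φ₂ · sin²(Δλ/2) = 0.599345.
c = 2·atan2(√a, √(1−a)) = 1.77082 rad → d = 6371·c ≈ 11281.87 km.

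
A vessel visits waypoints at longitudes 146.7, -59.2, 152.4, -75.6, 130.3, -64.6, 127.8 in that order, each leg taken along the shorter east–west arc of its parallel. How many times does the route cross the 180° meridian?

Leg 1: +146.7° → -59.2°, shortest Δλ = 154.1° (east) — crosses 180°.
Leg 2: -59.2° → +152.4°, shortest Δλ = -148.4° (west) — crosses 180°.
Leg 3: +152.4° → -75.6°, shortest Δλ = 132.0° (east) — crosses 180°.
Leg 4: -75.6° → +130.3°, shortest Δλ = -154.1° (west) — crosses 180°.
Leg 5: +130.3° → -64.6°, shortest Δλ = 165.1° (east) — crosses 180°.
Leg 6: -64.6° → +127.8°, shortest Δλ = -167.6° (west) — crosses 180°.
Total crossings: 6.

6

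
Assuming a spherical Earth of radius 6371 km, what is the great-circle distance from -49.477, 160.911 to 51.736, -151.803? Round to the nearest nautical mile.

Δλ = -151.803 − 160.911 = -312.714°; wrapped into (−180°, 180°]: 47.286°.
Δφ = 51.736 − -49.477 = 101.213°.
a = sin²(Δφ/2) + cos φ₁ · cos φ₂ · sin²(Δλ/2) = 0.661944.
c = 2·atan2(√a, √(1−a)) = 1.90063 rad → d = 6371·c ≈ 12108.93 km ≈ 6538.30 nmi.

6538 nmi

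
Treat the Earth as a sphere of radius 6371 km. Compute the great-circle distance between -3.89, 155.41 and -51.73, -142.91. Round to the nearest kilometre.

Δλ = -142.91 − 155.41 = -298.32°; wrapped into (−180°, 180°]: 61.68°.
Δφ = -51.73 − -3.89 = -47.84°.
a = sin²(Δφ/2) + cos φ₁ · cos φ₂ · sin²(Δλ/2) = 0.326795.
c = 2·atan2(√a, √(1−a)) = 1.21705 rad → d = 6371·c ≈ 7753.85 km.

7754 km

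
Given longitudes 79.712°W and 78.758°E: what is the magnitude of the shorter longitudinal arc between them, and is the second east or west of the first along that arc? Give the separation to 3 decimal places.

158.470° east

Raw difference: 78.758 − -79.712 = 158.47°.
Normalise into (−180°, 180°]: 158.47° stays 158.47°.
Positive ⇒ the second point lies to the east; separation 158.470°.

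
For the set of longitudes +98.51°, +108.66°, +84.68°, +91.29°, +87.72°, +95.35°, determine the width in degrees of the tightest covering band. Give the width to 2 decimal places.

23.98°

Sort the longitudes: +84.68°, +87.72°, +91.29°, +95.35°, +98.51°, +108.66°.
Eastward gaps between consecutive values (wrapping around): 3.04°, 3.57°, 4.06°, 3.16°, 10.15°, 336.02°.
Largest gap = 336.02° ⇒ minimal covering band is its complement: 360° − 336.02° = 23.98°.
Band runs from +84.68° eastward to +108.66°.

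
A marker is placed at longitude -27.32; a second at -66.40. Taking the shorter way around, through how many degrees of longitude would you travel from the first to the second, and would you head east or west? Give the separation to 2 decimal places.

39.08° west

Raw difference: -66.40 − -27.32 = -39.08°.
Normalise into (−180°, 180°]: -39.08° stays -39.08°.
Negative ⇒ the second point lies to the west; separation 39.08°.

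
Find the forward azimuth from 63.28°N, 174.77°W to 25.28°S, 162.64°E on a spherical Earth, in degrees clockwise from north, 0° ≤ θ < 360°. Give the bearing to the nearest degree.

200°

Δλ = 162.64 − -174.77 = 337.41°; wrapped into (−180°, 180°]: -22.59°.
θ = atan2( sin Δλ · cos φ₂ , cos φ₁ · sin φ₂ − sin φ₁ · cos φ₂ · cos Δλ )
  = atan2(-0.34735, -0.93772) = -159.675° → normalised to [0°, 360°): 200.325°.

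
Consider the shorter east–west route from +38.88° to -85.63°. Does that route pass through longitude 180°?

Signed shortest Δλ = ((-85.63 − 38.88 + 180) mod 360) − 180 = -124.51°.
Going west by 124.51° from +38.88° reaches -85.63° without touching 180°.

No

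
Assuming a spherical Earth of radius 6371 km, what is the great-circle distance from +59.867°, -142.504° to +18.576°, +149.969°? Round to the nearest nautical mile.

Δλ = 149.969 − -142.504 = 292.473°; wrapped into (−180°, 180°]: -67.527°.
Δφ = 18.576 − 59.867 = -41.291°.
a = sin²(Δφ/2) + cos φ₁ · cos φ₂ · sin²(Δλ/2) = 0.271296.
c = 2·atan2(√a, √(1−a)) = 1.09572 rad → d = 6371·c ≈ 6980.83 km ≈ 3769.34 nmi.

3769 nmi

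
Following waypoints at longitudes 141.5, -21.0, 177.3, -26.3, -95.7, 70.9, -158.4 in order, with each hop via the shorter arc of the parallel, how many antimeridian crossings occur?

3

Leg 1: +141.5° → -21.0°, shortest Δλ = -162.5° (west) — does not cross 180°.
Leg 2: -21.0° → +177.3°, shortest Δλ = -161.7° (west) — crosses 180°.
Leg 3: +177.3° → -26.3°, shortest Δλ = 156.4° (east) — crosses 180°.
Leg 4: -26.3° → -95.7°, shortest Δλ = -69.4° (west) — does not cross 180°.
Leg 5: -95.7° → +70.9°, shortest Δλ = 166.6° (east) — does not cross 180°.
Leg 6: +70.9° → -158.4°, shortest Δλ = 130.7° (east) — crosses 180°.
Total crossings: 3.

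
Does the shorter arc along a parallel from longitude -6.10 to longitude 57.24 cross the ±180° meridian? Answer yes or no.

Signed shortest Δλ = ((57.24 − -6.10 + 180) mod 360) − 180 = 63.34°.
Going east by 63.34° from -6.10° reaches +57.24° without touching 180°.

No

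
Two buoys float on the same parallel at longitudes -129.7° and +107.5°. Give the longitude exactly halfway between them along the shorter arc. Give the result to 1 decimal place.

+168.9°

Signed shortest Δλ from -129.7° to +107.5° is -122.8°.
Midpoint longitude = -129.7° + (-122.8°)/2 = -129.7° − 61.4° = -191.1°.
Normalise into (−180°, 180°]: +168.9°.
(The naïve average (-129.7 + +107.5)/2 = -11.1° is on the wrong side of the globe.)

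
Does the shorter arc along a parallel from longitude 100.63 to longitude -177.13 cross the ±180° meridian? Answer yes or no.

Yes

Naïve |-177.13 − 100.63| = 277.76° > 180°, so the shorter arc goes the other way round — across 180°.
Signed shortest Δλ = ((-177.13 − 100.63 + 180) mod 360) − 180 = 82.24°.
Going east by 82.24° from +100.63° passes through 180° before reaching -177.13°.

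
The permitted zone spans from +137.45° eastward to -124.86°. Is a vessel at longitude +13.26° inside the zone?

No

Band width going east from +137.45° to -124.86°: ((-124.86 − 137.45) mod 360) = 97.69°.
Offset of +13.26° east of the west edge: ((13.26 − 137.45) mod 360) = 235.81°.
235.81° > 97.69° ⇒ outside.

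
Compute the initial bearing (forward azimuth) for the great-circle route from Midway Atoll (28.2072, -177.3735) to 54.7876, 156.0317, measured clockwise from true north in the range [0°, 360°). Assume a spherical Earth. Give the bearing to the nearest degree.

Δλ = 156.0317 − -177.3735 = 333.4052°; wrapped into (−180°, 180°]: -26.5948°.
θ = atan2( sin Δλ · cos φ₂ , cos φ₁ · sin φ₂ − sin φ₁ · cos φ₂ · cos Δλ )
  = atan2(-0.25814, 0.47629) = -28.456° → normalised to [0°, 360°): 331.544°.

332°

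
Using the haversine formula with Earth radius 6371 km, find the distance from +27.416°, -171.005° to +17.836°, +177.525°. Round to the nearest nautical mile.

Δλ = 177.525 − -171.005 = 348.530°; wrapped into (−180°, 180°]: -11.470°.
Δφ = 17.836 − 27.416 = -9.580°.
a = sin²(Δφ/2) + cos φ₁ · cos φ₂ · sin²(Δλ/2) = 0.015411.
c = 2·atan2(√a, √(1−a)) = 0.24892 rad → d = 6371·c ≈ 1585.89 km ≈ 856.31 nmi.

856 nmi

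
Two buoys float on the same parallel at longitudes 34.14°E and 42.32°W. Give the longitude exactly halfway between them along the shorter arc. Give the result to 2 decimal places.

4.09°W

Signed shortest Δλ from +34.14° to -42.32° is -76.46°.
Midpoint longitude = +34.14° + (-76.46°)/2 = +34.14° − 38.23° = -4.09°.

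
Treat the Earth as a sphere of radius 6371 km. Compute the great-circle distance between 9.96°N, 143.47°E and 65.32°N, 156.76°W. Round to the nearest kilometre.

7632 km

Δλ = -156.76 − 143.47 = -300.23°; wrapped into (−180°, 180°]: 59.77°.
Δφ = 65.32 − 9.96 = 55.36°.
a = sin²(Δφ/2) + cos φ₁ · cos φ₂ · sin²(Δλ/2) = 0.317891.
c = 2·atan2(√a, √(1−a)) = 1.19800 rad → d = 6371·c ≈ 7632.48 km.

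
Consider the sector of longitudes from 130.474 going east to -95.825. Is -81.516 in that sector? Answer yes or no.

Band width going east from +130.474° to -95.825°: ((-95.825 − 130.474) mod 360) = 133.701°.
Offset of -81.516° east of the west edge: ((-81.516 − 130.474) mod 360) = 148.010°.
148.010° > 133.701° ⇒ outside.

No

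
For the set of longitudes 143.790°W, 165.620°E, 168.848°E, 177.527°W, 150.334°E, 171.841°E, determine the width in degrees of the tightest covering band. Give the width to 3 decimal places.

65.876°

Sort the longitudes: -177.527°, -143.790°, +150.334°, +165.620°, +168.848°, +171.841°.
Eastward gaps between consecutive values (wrapping around): 33.737°, 294.124°, 15.286°, 3.228°, 2.993°, 10.632°.
Largest gap = 294.124° ⇒ minimal covering band is its complement: 360° − 294.124° = 65.876°.
Band runs from +150.334° eastward to -143.790°, crossing the antimeridian.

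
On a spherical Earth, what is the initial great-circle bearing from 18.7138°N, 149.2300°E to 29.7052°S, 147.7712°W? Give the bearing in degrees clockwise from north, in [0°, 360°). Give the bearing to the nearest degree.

128°

Δλ = -147.7712 − 149.2300 = -297.0012°; wrapped into (−180°, 180°]: 62.9988°.
θ = atan2( sin Δλ · cos φ₂ , cos φ₁ · sin φ₂ − sin φ₁ · cos φ₂ · cos Δλ )
  = atan2(0.77391, -0.59586) = 127.594° → normalised to [0°, 360°): 127.594°.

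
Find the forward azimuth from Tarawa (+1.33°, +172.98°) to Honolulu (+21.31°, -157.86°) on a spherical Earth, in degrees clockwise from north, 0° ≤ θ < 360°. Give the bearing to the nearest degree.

Δλ = -157.86 − 172.98 = -330.84°; wrapped into (−180°, 180°]: 29.16°.
θ = atan2( sin Δλ · cos φ₂ , cos φ₁ · sin φ₂ − sin φ₁ · cos φ₂ · cos Δλ )
  = atan2(0.45394, 0.34443) = 52.810° → normalised to [0°, 360°): 52.810°.

53°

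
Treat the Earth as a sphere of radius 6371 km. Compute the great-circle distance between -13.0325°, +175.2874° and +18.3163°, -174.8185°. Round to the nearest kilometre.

3651 km

Δλ = -174.8185 − 175.2874 = -350.1059°; wrapped into (−180°, 180°]: 9.8941°.
Δφ = 18.3163 − -13.0325 = 31.3488°.
a = sin²(Δφ/2) + cos φ₁ · cos φ₂ · sin²(Δλ/2) = 0.079870.
c = 2·atan2(√a, √(1−a)) = 0.57303 rad → d = 6371·c ≈ 3650.79 km.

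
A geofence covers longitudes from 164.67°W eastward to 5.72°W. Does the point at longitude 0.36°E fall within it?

No

Band width going east from -164.67° to -5.72°: ((-5.72 − -164.67) mod 360) = 158.95°.
Offset of +0.36° east of the west edge: ((0.36 − -164.67) mod 360) = 165.03°.
165.03° > 158.95° ⇒ outside.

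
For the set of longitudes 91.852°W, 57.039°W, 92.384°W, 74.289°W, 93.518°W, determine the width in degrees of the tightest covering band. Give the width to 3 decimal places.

36.479°

Sort the longitudes: -93.518°, -92.384°, -91.852°, -74.289°, -57.039°.
Eastward gaps between consecutive values (wrapping around): 1.134°, 0.532°, 17.563°, 17.250°, 323.521°.
Largest gap = 323.521° ⇒ minimal covering band is its complement: 360° − 323.521° = 36.479°.
Band runs from -93.518° eastward to -57.039°.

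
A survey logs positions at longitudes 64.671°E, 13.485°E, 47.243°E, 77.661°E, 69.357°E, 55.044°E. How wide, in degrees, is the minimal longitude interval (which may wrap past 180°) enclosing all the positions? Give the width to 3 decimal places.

Sort the longitudes: +13.485°, +47.243°, +55.044°, +64.671°, +69.357°, +77.661°.
Eastward gaps between consecutive values (wrapping around): 33.758°, 7.801°, 9.627°, 4.686°, 8.304°, 295.824°.
Largest gap = 295.824° ⇒ minimal covering band is its complement: 360° − 295.824° = 64.176°.
Band runs from +13.485° eastward to +77.661°.

64.176°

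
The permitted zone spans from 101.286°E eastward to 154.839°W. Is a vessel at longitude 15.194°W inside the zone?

Band width going east from +101.286° to -154.839°: ((-154.839 − 101.286) mod 360) = 103.875°.
Offset of -15.194° east of the west edge: ((-15.194 − 101.286) mod 360) = 243.520°.
243.520° > 103.875° ⇒ outside.

No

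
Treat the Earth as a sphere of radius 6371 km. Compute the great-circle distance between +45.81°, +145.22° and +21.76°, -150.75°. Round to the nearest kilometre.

Δλ = -150.75 − 145.22 = -295.97°; wrapped into (−180°, 180°]: 64.03°.
Δφ = 21.76 − 45.81 = -24.05°.
a = sin²(Δφ/2) + cos φ₁ · cos φ₂ · sin²(Δλ/2) = 0.225349.
c = 2·atan2(√a, √(1−a)) = 0.98927 rad → d = 6371·c ≈ 6302.62 km.

6303 km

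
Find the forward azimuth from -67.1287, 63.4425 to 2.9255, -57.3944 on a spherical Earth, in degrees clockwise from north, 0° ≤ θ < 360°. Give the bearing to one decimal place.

Δλ = -57.3944 − 63.4425 = -120.8369°.
θ = atan2( sin Δλ · cos φ₂ , cos φ₁ · sin φ₂ − sin φ₁ · cos φ₂ · cos Δλ )
  = atan2(-0.85751, -0.45184) = -117.786° → normalised to [0°, 360°): 242.214°.

242.2°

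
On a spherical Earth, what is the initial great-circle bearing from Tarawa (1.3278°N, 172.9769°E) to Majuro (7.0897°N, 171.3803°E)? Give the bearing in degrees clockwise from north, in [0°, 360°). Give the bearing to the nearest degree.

Δλ = 171.3803 − 172.9769 = -1.5966°.
θ = atan2( sin Δλ · cos φ₂ , cos φ₁ · sin φ₂ − sin φ₁ · cos φ₂ · cos Δλ )
  = atan2(-0.02765, 0.10040) = -15.397° → normalised to [0°, 360°): 344.603°.

345°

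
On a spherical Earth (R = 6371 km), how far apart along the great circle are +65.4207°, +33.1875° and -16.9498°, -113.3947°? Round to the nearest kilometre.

14085 km

Δλ = -113.3947 − 33.1875 = -146.5822°.
Δφ = -16.9498 − 65.4207 = -82.3705°.
a = sin²(Δφ/2) + cos φ₁ · cos φ₂ · sin²(Δλ/2) = 0.798610.
c = 2·atan2(√a, √(1−a)) = 2.21083 rad → d = 6371·c ≈ 14085.19 km.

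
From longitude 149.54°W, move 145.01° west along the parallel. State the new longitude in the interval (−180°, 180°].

65.45°E

Start at -149.54°; shift −145.01° → -294.55°.
-294.55° lies outside (−180°, 180°]; add 360° → +65.45°.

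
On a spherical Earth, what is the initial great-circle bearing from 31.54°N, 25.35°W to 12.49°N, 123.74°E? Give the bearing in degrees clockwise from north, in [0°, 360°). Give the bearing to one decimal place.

38.9°

Δλ = 123.74 − -25.35 = 149.09°.
θ = atan2( sin Δλ · cos φ₂ , cos φ₁ · sin φ₂ − sin φ₁ · cos φ₂ · cos Δλ )
  = atan2(0.50153, 0.62250) = 38.858° → normalised to [0°, 360°): 38.858°.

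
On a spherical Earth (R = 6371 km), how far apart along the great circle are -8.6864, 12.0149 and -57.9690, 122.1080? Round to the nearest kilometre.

10340 km

Δλ = 122.1080 − 12.0149 = 110.0931°.
Δφ = -57.9690 − -8.6864 = -49.2826°.
a = sin²(Δφ/2) + cos φ₁ · cos φ₂ · sin²(Δλ/2) = 0.526043.
c = 2·atan2(√a, √(1−a)) = 1.62291 rad → d = 6371·c ≈ 10339.53 km.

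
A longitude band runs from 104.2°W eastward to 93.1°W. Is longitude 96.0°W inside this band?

Yes

Band width going east from -104.2° to -93.1°: ((-93.1 − -104.2) mod 360) = 11.1°.
Offset of -96.0° east of the west edge: ((-96.0 − -104.2) mod 360) = 8.2°.
8.2° ≤ 11.1° ⇒ inside.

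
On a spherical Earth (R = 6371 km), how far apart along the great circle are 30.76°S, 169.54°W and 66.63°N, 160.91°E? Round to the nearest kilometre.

Δλ = 160.91 − -169.54 = 330.45°; wrapped into (−180°, 180°]: -29.55°.
Δφ = 66.63 − -30.76 = 97.39°.
a = sin²(Δφ/2) + cos φ₁ · cos φ₂ · sin²(Δλ/2) = 0.586480.
c = 2·atan2(√a, √(1−a)) = 1.74463 rad → d = 6371·c ≈ 11115.04 km.

11115 km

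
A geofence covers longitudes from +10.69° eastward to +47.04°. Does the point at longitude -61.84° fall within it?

No

Band width going east from +10.69° to +47.04°: ((47.04 − 10.69) mod 360) = 36.35°.
Offset of -61.84° east of the west edge: ((-61.84 − 10.69) mod 360) = 287.47°.
287.47° > 36.35° ⇒ outside.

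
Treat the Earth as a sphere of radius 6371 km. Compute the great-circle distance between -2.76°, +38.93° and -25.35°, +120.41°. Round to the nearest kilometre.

9020 km

Δλ = 120.41 − 38.93 = 81.48°.
Δφ = -25.35 − -2.76 = -22.59°.
a = sin²(Δφ/2) + cos φ₁ · cos φ₂ · sin²(Δλ/2) = 0.422825.
c = 2·atan2(√a, √(1−a)) = 1.41583 rad → d = 6371·c ≈ 9020.23 km.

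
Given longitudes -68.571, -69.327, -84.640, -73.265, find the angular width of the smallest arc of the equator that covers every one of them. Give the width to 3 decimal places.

16.069°

Sort the longitudes: -84.640°, -73.265°, -69.327°, -68.571°.
Eastward gaps between consecutive values (wrapping around): 11.375°, 3.938°, 0.756°, 343.931°.
Largest gap = 343.931° ⇒ minimal covering band is its complement: 360° − 343.931° = 16.069°.
Band runs from -84.640° eastward to -68.571°.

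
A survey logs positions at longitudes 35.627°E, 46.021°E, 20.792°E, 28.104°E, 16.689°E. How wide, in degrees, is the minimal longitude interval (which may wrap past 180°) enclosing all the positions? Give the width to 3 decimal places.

29.332°

Sort the longitudes: +16.689°, +20.792°, +28.104°, +35.627°, +46.021°.
Eastward gaps between consecutive values (wrapping around): 4.103°, 7.312°, 7.523°, 10.394°, 330.668°.
Largest gap = 330.668° ⇒ minimal covering band is its complement: 360° − 330.668° = 29.332°.
Band runs from +16.689° eastward to +46.021°.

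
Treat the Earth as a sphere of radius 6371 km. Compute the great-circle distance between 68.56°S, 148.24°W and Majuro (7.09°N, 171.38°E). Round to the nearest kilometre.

Δλ = 171.38 − -148.24 = 319.62°; wrapped into (−180°, 180°]: -40.38°.
Δφ = 7.09 − -68.56 = 75.65°.
a = sin²(Δφ/2) + cos φ₁ · cos φ₂ · sin²(Δλ/2) = 0.419286.
c = 2·atan2(√a, √(1−a)) = 1.40866 rad → d = 6371·c ≈ 8974.56 km.

8975 km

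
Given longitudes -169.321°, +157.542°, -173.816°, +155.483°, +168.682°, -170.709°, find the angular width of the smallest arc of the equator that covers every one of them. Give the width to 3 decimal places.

Sort the longitudes: -173.816°, -170.709°, -169.321°, +155.483°, +157.542°, +168.682°.
Eastward gaps between consecutive values (wrapping around): 3.107°, 1.388°, 324.804°, 2.059°, 11.140°, 17.502°.
Largest gap = 324.804° ⇒ minimal covering band is its complement: 360° − 324.804° = 35.196°.
Band runs from +155.483° eastward to -169.321°, crossing the antimeridian.

35.196°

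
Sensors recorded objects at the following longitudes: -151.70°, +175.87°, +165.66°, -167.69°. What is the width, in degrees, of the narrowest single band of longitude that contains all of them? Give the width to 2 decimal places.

Sort the longitudes: -167.69°, -151.70°, +165.66°, +175.87°.
Eastward gaps between consecutive values (wrapping around): 15.99°, 317.36°, 10.21°, 16.44°.
Largest gap = 317.36° ⇒ minimal covering band is its complement: 360° − 317.36° = 42.64°.
Band runs from +165.66° eastward to -151.70°, crossing the antimeridian.

42.64°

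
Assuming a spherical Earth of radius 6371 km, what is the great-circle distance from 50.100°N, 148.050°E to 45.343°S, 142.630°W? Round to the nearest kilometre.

12536 km

Δλ = -142.630 − 148.050 = -290.680°; wrapped into (−180°, 180°]: 69.320°.
Δφ = -45.343 − 50.100 = -95.443°.
a = sin²(Δφ/2) + cos φ₁ · cos φ₂ · sin²(Δλ/2) = 0.693244.
c = 2·atan2(√a, √(1−a)) = 1.96762 rad → d = 6371·c ≈ 12535.69 km.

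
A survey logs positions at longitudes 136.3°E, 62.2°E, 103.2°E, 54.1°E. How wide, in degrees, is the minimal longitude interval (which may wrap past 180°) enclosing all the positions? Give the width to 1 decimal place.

Sort the longitudes: +54.1°, +62.2°, +103.2°, +136.3°.
Eastward gaps between consecutive values (wrapping around): 8.1°, 41.0°, 33.1°, 277.8°.
Largest gap = 277.8° ⇒ minimal covering band is its complement: 360° − 277.8° = 82.2°.
Band runs from +54.1° eastward to +136.3°.

82.2°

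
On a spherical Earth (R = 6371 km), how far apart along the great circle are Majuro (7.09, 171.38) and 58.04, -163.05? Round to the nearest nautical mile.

3281 nmi

Δλ = -163.05 − 171.38 = -334.43°; wrapped into (−180°, 180°]: 25.57°.
Δφ = 58.04 − 7.09 = 50.95°.
a = sin²(Δφ/2) + cos φ₁ · cos φ₂ · sin²(Δλ/2) = 0.210724.
c = 2·atan2(√a, √(1−a)) = 0.95384 rad → d = 6371·c ≈ 6076.94 km ≈ 3281.29 nmi.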